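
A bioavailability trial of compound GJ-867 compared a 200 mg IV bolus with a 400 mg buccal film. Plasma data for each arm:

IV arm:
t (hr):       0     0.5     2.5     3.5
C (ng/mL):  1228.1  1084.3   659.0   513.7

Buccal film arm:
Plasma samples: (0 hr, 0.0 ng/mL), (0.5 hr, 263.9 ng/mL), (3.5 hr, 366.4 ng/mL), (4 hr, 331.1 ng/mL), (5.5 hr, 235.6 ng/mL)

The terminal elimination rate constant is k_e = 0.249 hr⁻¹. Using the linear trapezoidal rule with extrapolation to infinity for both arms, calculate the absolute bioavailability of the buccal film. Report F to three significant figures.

F = 0.257

Trapezoidal AUC_0→3.5 (IV):
  [0→0.5]: (1228.1+1084.3)/2 × 0.5 = 578.1
  [0.5→2.5]: (1084.3+659.0)/2 × 2 = 1743.3
  [2.5→3.5]: (659.0+513.7)/2 × 1 = 586.35
  Sum = 2907.75 ng/mL·hr
IV tail: 513.7/0.249 = 2063.052; AUC_iv,0→∞ = 2907.75 + 2063.052 = 4970.802 ng/mL·hr
Trapezoidal AUC_0→5.5 (buccal film):
  [0→0.5]: (0.0+263.9)/2 × 0.5 = 65.975
  [0.5→3.5]: (263.9+366.4)/2 × 3 = 945.45
  [3.5→4]: (366.4+331.1)/2 × 0.5 = 174.375
  [4→5.5]: (331.1+235.6)/2 × 1.5 = 425.025
  Sum = 1610.825 ng/mL·hr
buccal film tail: 235.6/0.249 = 946.185; AUC_ev,0→∞ = 1610.825 + 946.185 = 2557.01 ng/mL·hr
F = (AUC_ev/D_ev)/(AUC_iv/D_iv) = (2557.01/400)/(4970.802/200) = 6.392525/24.85401 = 0.2572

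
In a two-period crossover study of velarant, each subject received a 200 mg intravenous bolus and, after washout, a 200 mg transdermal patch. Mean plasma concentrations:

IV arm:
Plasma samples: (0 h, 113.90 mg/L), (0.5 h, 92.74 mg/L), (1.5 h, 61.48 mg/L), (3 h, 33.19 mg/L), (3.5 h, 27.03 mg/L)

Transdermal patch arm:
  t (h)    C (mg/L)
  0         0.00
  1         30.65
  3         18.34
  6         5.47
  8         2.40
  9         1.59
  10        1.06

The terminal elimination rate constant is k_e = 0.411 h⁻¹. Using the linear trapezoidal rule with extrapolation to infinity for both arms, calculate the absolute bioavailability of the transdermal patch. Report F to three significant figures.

Trapezoidal AUC_0→3.5 (IV):
  [0→0.5]: (113.90+92.74)/2 × 0.5 = 51.66
  [0.5→1.5]: (92.74+61.48)/2 × 1 = 77.11
  [1.5→3]: (61.48+33.19)/2 × 1.5 = 71.0025
  [3→3.5]: (33.19+27.03)/2 × 0.5 = 15.055
  Sum = 214.8275 mg/L·h
IV tail: 27.03/0.411 = 65.766; AUC_iv,0→∞ = 214.8275 + 65.766 = 280.5935 mg/L·h
Trapezoidal AUC_0→10 (transdermal patch):
  [0→1]: (0.00+30.65)/2 × 1 = 15.325
  [1→3]: (30.65+18.34)/2 × 2 = 48.99
  [3→6]: (18.34+5.47)/2 × 3 = 35.715
  [6→8]: (5.47+2.40)/2 × 2 = 7.87
  [8→9]: (2.40+1.59)/2 × 1 = 1.995
  [9→10]: (1.59+1.06)/2 × 1 = 1.325
  Sum = 111.22 mg/L·h
transdermal patch tail: 1.06/0.411 = 2.579; AUC_ev,0→∞ = 111.22 + 2.579 = 113.799 mg/L·h
F = (AUC_ev/D_ev)/(AUC_iv/D_iv) = (113.799/200)/(280.5935/200) = 0.568995/1.4029675 = 0.4056

F = 0.406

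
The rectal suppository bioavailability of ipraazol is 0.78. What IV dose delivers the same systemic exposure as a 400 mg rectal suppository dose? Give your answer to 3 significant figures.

Systemic exposure from an extravascular dose = F × D_ev, so the equivalent IV dose is F × D_ev.
D_iv = F × D_ev = 0.78 × 400 = 312 mg

D_iv = 312 mg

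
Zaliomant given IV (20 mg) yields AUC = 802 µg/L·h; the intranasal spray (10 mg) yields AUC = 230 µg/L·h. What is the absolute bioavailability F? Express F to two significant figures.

F = 0.57

F = (AUC_ev / D_ev) / (AUC_iv / D_iv)
  = (230/10) / (802/20)
  = 23 / 40.1 = 0.5736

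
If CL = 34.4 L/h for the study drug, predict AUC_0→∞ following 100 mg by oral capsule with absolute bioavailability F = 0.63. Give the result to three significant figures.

AUC = 1.83 mg/L·h

AUC_0→∞ = F × Dose / CL
        = 0.63 × 100 / 34.4 = 1.8314 mg/L·h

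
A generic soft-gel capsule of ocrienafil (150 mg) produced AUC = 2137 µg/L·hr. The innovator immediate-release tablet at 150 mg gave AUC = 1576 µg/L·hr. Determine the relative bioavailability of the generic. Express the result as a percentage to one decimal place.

F_rel = (AUC_test/D_test) / (AUC_ref/D_ref)
      = (2137/150) / (1576/150)
      = 14.2467 / 10.5067 = 1.3560 = 135.60%

F_rel = 135.6%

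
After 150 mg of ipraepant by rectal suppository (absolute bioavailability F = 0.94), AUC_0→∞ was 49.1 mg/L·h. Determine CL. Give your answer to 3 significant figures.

CL = F × Dose / AUC_0→∞
   = 0.94 × 150 / 49.1 = 2.87169 L/h

CL = 2.87 L/h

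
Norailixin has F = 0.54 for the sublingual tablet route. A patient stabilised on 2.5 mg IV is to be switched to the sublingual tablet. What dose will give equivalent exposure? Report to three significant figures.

For equal systemic exposure: F × D_ev = D_iv
D_ev = D_iv / F = 2.5 / 0.54 = 4.62963 mg

D_sublingual = 4.63 mg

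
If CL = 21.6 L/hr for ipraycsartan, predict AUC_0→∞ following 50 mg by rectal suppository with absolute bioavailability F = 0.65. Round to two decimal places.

AUC = 1.50 mg/L·hr

AUC_0→∞ = F × Dose / CL
        = 0.65 × 50 / 21.6 = 1.50463 mg/L·hr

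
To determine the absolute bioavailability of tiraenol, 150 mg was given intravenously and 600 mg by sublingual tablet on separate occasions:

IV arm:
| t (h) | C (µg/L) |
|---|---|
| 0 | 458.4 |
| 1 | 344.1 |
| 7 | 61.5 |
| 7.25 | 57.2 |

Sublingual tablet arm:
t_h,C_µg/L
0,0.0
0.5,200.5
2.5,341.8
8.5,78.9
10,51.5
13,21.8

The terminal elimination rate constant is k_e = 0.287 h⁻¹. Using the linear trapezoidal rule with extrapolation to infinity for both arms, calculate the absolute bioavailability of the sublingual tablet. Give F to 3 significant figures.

Trapezoidal AUC_0→7.25 (IV):
  [0→1]: (458.4+344.1)/2 × 1 = 401.25
  [1→7]: (344.1+61.5)/2 × 6 = 1216.8
  [7→7.25]: (61.5+57.2)/2 × 0.25 = 14.8375
  Sum = 1632.8875 µg/L·h
IV tail: 57.2/0.287 = 199.303; AUC_iv,0→∞ = 1632.8875 + 199.303 = 1832.1905 µg/L·h
Trapezoidal AUC_0→13 (sublingual tablet):
  [0→0.5]: (0.0+200.5)/2 × 0.5 = 50.125
  [0.5→2.5]: (200.5+341.8)/2 × 2 = 542.3
  [2.5→8.5]: (341.8+78.9)/2 × 6 = 1262.1
  [8.5→10]: (78.9+51.5)/2 × 1.5 = 97.8
  [10→13]: (51.5+21.8)/2 × 3 = 109.95
  Sum = 2062.275 µg/L·h
sublingual tablet tail: 21.8/0.287 = 75.958; AUC_ev,0→∞ = 2062.275 + 75.958 = 2138.233 µg/L·h
F = (AUC_ev/D_ev)/(AUC_iv/D_iv) = (2138.233/600)/(1832.1905/150) = 3.56372/12.2146 = 0.2918

F = 0.292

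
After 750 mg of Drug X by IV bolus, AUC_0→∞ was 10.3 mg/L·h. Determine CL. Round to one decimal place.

CL = 72.8 L/h

CL = Dose_iv / AUC_0→∞
   = 750 / 10.3 = 72.8155 L/h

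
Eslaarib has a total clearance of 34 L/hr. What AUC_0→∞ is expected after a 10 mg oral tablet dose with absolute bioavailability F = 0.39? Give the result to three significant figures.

AUC = 0.115 mg/L·hr

AUC_0→∞ = F × Dose / CL
        = 0.39 × 10 / 34 = 0.114706 mg/L·hr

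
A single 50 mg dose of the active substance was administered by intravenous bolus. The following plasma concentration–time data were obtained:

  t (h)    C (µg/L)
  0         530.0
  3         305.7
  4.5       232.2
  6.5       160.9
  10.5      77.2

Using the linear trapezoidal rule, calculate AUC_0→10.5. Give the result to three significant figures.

AUC = 2530 µg/L·h

Trapezoidal AUC_0→10.5:
  [0→3]: (530.0+305.7)/2 × 3 = 1253.55
  [3→4.5]: (305.7+232.2)/2 × 1.5 = 403.425
  [4.5→6.5]: (232.2+160.9)/2 × 2 = 393.1
  [6.5→10.5]: (160.9+77.2)/2 × 4 = 476.2
  Sum = 2526.275 µg/L·h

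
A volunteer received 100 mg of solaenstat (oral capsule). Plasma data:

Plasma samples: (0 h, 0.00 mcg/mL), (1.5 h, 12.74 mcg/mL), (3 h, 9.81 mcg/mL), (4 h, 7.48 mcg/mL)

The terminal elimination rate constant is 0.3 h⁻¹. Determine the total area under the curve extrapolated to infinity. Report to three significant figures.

Trapezoidal AUC_0→4:
  [0→1.5]: (0.00+12.74)/2 × 1.5 = 9.555
  [1.5→3]: (12.74+9.81)/2 × 1.5 = 16.9125
  [3→4]: (9.81+7.48)/2 × 1 = 8.645
  Sum = 35.1125 mcg/mL·h
Extrapolated tail: C_last / k_e = 7.48 / 0.3 = 24.933
AUC_0→∞ = 35.1125 + 24.933 = 60.0455 mcg/mL·h

AUC = 60.0 mcg/mL·h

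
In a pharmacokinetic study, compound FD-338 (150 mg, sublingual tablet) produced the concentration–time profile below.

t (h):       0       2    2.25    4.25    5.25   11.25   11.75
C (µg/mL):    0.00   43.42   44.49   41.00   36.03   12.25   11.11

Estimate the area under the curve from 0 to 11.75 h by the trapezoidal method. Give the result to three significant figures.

AUC = 329 µg/mL·h

Trapezoidal AUC_0→11.75:
  [0→2]: (0.00+43.42)/2 × 2 = 43.42
  [2→2.25]: (43.42+44.49)/2 × 0.25 = 10.98875
  [2.25→4.25]: (44.49+41.00)/2 × 2 = 85.49
  [4.25→5.25]: (41.00+36.03)/2 × 1 = 38.515
  [5.25→11.25]: (36.03+12.25)/2 × 6 = 144.84
  [11.25→11.75]: (12.25+11.11)/2 × 0.5 = 5.84
  Sum = 329.09375 µg/mL·h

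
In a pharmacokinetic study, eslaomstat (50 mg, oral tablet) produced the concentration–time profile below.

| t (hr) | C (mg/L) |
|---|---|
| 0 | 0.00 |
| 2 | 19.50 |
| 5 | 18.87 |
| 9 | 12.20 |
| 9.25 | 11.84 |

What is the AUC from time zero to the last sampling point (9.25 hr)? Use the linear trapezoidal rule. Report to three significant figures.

AUC = 142 mg/L·hr

Trapezoidal AUC_0→9.25:
  [0→2]: (0.00+19.50)/2 × 2 = 19.5
  [2→5]: (19.50+18.87)/2 × 3 = 57.555
  [5→9]: (18.87+12.20)/2 × 4 = 62.14
  [9→9.25]: (12.20+11.84)/2 × 0.25 = 3.005
  Sum = 142.2 mg/L·hr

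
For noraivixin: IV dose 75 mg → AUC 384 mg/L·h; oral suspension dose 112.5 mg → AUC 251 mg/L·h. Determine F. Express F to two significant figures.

F = 0.44

F = (AUC_ev / D_ev) / (AUC_iv / D_iv)
  = (251/112.5) / (384/75)
  = 2.23111 / 5.12 = 0.4358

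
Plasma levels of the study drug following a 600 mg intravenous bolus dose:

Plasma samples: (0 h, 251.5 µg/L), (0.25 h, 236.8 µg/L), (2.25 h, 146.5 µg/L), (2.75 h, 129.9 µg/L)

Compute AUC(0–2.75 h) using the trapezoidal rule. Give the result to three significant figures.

Trapezoidal AUC_0→2.75:
  [0→0.25]: (251.5+236.8)/2 × 0.25 = 61.0375
  [0.25→2.25]: (236.8+146.5)/2 × 2 = 383.3
  [2.25→2.75]: (146.5+129.9)/2 × 0.5 = 69.1
  Sum = 513.4375 µg/L·h

AUC = 513 µg/L·h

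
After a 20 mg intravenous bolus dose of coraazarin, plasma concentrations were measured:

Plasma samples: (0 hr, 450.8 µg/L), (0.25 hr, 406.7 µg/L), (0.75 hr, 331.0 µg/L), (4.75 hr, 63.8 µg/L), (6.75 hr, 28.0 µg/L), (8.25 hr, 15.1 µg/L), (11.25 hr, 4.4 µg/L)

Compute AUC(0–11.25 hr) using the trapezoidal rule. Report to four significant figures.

AUC = 1235 µg/L·hr

Trapezoidal AUC_0→11.25:
  [0→0.25]: (450.8+406.7)/2 × 0.25 = 107.1875
  [0.25→0.75]: (406.7+331.0)/2 × 0.5 = 184.425
  [0.75→4.75]: (331.0+63.8)/2 × 4 = 789.6
  [4.75→6.75]: (63.8+28.0)/2 × 2 = 91.8
  [6.75→8.25]: (28.0+15.1)/2 × 1.5 = 32.325
  [8.25→11.25]: (15.1+4.4)/2 × 3 = 29.25
  Sum = 1234.5875 µg/L·hr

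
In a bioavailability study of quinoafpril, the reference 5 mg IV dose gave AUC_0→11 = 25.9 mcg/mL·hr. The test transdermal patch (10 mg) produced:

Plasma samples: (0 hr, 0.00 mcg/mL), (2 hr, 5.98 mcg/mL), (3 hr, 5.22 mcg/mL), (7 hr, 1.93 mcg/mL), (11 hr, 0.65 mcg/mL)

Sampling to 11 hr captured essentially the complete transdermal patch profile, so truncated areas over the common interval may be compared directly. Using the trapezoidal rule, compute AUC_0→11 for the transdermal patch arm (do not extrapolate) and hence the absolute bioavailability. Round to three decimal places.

F = 0.599

Trapezoidal AUC_0→11 (transdermal patch):
  [0→2]: (0.00+5.98)/2 × 2 = 5.98
  [2→3]: (5.98+5.22)/2 × 1 = 5.6
  [3→7]: (5.22+1.93)/2 × 4 = 14.3
  [7→11]: (1.93+0.65)/2 × 4 = 5.16
  Sum = 31.04 mcg/mL·hr
F = (AUC_ev/D_ev)/(AUC_iv/D_iv) = (31.04/10)/(25.9/5) = 3.104/5.18 = 0.5992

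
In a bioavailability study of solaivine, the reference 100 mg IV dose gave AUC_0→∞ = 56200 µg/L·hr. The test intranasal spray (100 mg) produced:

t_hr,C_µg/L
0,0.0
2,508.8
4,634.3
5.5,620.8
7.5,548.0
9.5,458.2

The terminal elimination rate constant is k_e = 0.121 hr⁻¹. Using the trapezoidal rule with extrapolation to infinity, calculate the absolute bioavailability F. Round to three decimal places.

Trapezoidal AUC_0→9.5 (intranasal spray):
  [0→2]: (0.0+508.8)/2 × 2 = 508.8
  [2→4]: (508.8+634.3)/2 × 2 = 1143.1
  [4→5.5]: (634.3+620.8)/2 × 1.5 = 941.325
  [5.5→7.5]: (620.8+548.0)/2 × 2 = 1168.8
  [7.5→9.5]: (548.0+458.2)/2 × 2 = 1006.2
  Sum = 4768.225 µg/L·hr
Tail: C_last/k_e = 458.2/0.121 = 3786.777
AUC_0→∞ (intranasal spray) = 4768.225 + 3786.777 = 8555.002 µg/L·hr
F = (AUC_ev/D_ev)/(AUC_iv/D_iv) = (8555.002/100)/(56200/100) = 85.55002/562 = 0.1522

F = 0.152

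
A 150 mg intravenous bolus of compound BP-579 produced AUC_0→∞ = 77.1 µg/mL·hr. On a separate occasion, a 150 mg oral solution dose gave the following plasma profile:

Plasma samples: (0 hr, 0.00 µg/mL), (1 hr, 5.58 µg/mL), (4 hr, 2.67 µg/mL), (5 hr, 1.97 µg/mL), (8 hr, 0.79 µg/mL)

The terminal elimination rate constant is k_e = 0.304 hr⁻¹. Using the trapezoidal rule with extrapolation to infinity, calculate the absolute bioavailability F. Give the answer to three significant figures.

F = 0.314

Trapezoidal AUC_0→8 (oral solution):
  [0→1]: (0.00+5.58)/2 × 1 = 2.79
  [1→4]: (5.58+2.67)/2 × 3 = 12.375
  [4→5]: (2.67+1.97)/2 × 1 = 2.32
  [5→8]: (1.97+0.79)/2 × 3 = 4.14
  Sum = 21.625 µg/mL·hr
Tail: C_last/k_e = 0.79/0.304 = 2.599
AUC_0→∞ (oral solution) = 21.625 + 2.599 = 24.224 µg/mL·hr
F = (AUC_ev/D_ev)/(AUC_iv/D_iv) = (24.224/150)/(77.1/150) = 0.161493/0.514 = 0.3142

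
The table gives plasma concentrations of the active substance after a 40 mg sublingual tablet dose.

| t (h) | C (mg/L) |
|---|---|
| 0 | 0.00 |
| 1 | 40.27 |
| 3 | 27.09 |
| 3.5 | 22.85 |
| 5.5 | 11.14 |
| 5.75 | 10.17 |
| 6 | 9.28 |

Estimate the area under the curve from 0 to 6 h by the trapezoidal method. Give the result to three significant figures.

Trapezoidal AUC_0→6:
  [0→1]: (0.00+40.27)/2 × 1 = 20.135
  [1→3]: (40.27+27.09)/2 × 2 = 67.36
  [3→3.5]: (27.09+22.85)/2 × 0.5 = 12.485
  [3.5→5.5]: (22.85+11.14)/2 × 2 = 33.99
  [5.5→5.75]: (11.14+10.17)/2 × 0.25 = 2.66375
  [5.75→6]: (10.17+9.28)/2 × 0.25 = 2.43125
  Sum = 139.065 mg/L·h

AUC = 139 mg/L·h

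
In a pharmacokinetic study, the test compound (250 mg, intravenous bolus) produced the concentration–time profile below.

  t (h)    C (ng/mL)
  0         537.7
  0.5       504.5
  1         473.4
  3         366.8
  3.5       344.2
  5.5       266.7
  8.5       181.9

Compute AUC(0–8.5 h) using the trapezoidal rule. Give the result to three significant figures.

Trapezoidal AUC_0→8.5:
  [0→0.5]: (537.7+504.5)/2 × 0.5 = 260.55
  [0.5→1]: (504.5+473.4)/2 × 0.5 = 244.475
  [1→3]: (473.4+366.8)/2 × 2 = 840.2
  [3→3.5]: (366.8+344.2)/2 × 0.5 = 177.75
  [3.5→5.5]: (344.2+266.7)/2 × 2 = 610.9
  [5.5→8.5]: (266.7+181.9)/2 × 3 = 672.9
  Sum = 2806.775 ng/mL·h

AUC = 2810 ng/mL·h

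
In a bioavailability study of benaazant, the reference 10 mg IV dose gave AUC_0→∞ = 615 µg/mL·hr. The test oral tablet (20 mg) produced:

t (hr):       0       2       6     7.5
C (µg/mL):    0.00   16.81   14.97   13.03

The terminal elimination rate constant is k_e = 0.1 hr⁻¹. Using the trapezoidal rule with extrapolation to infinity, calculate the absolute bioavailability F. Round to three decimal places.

F = 0.188

Trapezoidal AUC_0→7.5 (oral tablet):
  [0→2]: (0.00+16.81)/2 × 2 = 16.81
  [2→6]: (16.81+14.97)/2 × 4 = 63.56
  [6→7.5]: (14.97+13.03)/2 × 1.5 = 21.0
  Sum = 101.37 µg/mL·hr
Tail: C_last/k_e = 13.03/0.1 = 130.300
AUC_0→∞ (oral tablet) = 101.37 + 130.300 = 231.67 µg/mL·hr
F = (AUC_ev/D_ev)/(AUC_iv/D_iv) = (231.67/20)/(615/10) = 11.5835/61.5 = 0.1883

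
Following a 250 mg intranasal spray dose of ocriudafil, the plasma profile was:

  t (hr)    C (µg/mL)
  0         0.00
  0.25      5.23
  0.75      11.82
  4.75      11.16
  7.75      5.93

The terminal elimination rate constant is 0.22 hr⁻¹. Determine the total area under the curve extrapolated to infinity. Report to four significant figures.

AUC = 103.5 µg/mL·hr

Trapezoidal AUC_0→7.75:
  [0→0.25]: (0.00+5.23)/2 × 0.25 = 0.65375
  [0.25→0.75]: (5.23+11.82)/2 × 0.5 = 4.2625
  [0.75→4.75]: (11.82+11.16)/2 × 4 = 45.96
  [4.75→7.75]: (11.16+5.93)/2 × 3 = 25.635
  Sum = 76.51125 µg/mL·hr
Extrapolated tail: C_last / k_e = 5.93 / 0.22 = 26.955
AUC_0→∞ = 76.51125 + 26.955 = 103.46625 µg/mL·hr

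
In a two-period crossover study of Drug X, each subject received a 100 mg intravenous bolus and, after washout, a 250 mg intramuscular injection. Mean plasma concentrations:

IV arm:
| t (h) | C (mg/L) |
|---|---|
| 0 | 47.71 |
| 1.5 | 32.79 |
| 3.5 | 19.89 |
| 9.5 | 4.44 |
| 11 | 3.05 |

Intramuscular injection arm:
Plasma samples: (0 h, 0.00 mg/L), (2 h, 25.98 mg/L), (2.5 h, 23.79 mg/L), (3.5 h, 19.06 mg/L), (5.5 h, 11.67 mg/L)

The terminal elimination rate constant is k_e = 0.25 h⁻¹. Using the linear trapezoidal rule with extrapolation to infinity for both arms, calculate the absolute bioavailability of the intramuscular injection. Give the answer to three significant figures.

F = 0.269

Trapezoidal AUC_0→11 (IV):
  [0→1.5]: (47.71+32.79)/2 × 1.5 = 60.375
  [1.5→3.5]: (32.79+19.89)/2 × 2 = 52.68
  [3.5→9.5]: (19.89+4.44)/2 × 6 = 72.99
  [9.5→11]: (4.44+3.05)/2 × 1.5 = 5.6175
  Sum = 191.6625 mg/L·h
IV tail: 3.05/0.25 = 12.200; AUC_iv,0→∞ = 191.6625 + 12.200 = 203.8625 mg/L·h
Trapezoidal AUC_0→5.5 (intramuscular injection):
  [0→2]: (0.00+25.98)/2 × 2 = 25.98
  [2→2.5]: (25.98+23.79)/2 × 0.5 = 12.4425
  [2.5→3.5]: (23.79+19.06)/2 × 1 = 21.425
  [3.5→5.5]: (19.06+11.67)/2 × 2 = 30.73
  Sum = 90.5775 mg/L·h
intramuscular injection tail: 11.67/0.25 = 46.680; AUC_ev,0→∞ = 90.5775 + 46.680 = 137.2575 mg/L·h
F = (AUC_ev/D_ev)/(AUC_iv/D_iv) = (137.2575/250)/(203.8625/100) = 0.54903/2.038625 = 0.2693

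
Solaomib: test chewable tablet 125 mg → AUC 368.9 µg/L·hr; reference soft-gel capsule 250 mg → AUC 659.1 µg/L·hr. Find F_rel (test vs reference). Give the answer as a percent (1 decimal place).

F_rel = 111.9%

F_rel = (AUC_test/D_test) / (AUC_ref/D_ref)
      = (368.9/125) / (659.1/250)
      = 2.9512 / 2.6364 = 1.1194 = 111.94%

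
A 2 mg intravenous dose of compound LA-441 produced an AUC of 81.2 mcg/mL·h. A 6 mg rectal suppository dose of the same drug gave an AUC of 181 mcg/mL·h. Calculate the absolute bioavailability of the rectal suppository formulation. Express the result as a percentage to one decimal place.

F = (AUC_ev / D_ev) / (AUC_iv / D_iv)
  = (181/6) / (81.2/2)
  = 30.1667 / 40.6 = 0.7430
  = 74.30%

F = 74.3%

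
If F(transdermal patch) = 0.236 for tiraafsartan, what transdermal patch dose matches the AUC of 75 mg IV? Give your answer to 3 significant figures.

For equal systemic exposure: F × D_ev = D_iv
D_ev = D_iv / F = 75 / 0.236 = 317.797 mg

D_transdermal = 318 mg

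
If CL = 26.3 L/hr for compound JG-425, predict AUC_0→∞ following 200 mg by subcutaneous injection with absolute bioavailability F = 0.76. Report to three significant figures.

AUC_0→∞ = F × Dose / CL
        = 0.76 × 200 / 26.3 = 5.77947 mg/L·hr

AUC = 5.78 mg/L·hr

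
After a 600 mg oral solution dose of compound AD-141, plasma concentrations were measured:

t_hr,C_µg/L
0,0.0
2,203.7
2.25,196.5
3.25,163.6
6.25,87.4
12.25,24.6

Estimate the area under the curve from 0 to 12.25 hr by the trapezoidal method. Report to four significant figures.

Trapezoidal AUC_0→12.25:
  [0→2]: (0.0+203.7)/2 × 2 = 203.7
  [2→2.25]: (203.7+196.5)/2 × 0.25 = 50.025
  [2.25→3.25]: (196.5+163.6)/2 × 1 = 180.05
  [3.25→6.25]: (163.6+87.4)/2 × 3 = 376.5
  [6.25→12.25]: (87.4+24.6)/2 × 6 = 336.0
  Sum = 1146.275 µg/L·hr

AUC = 1146 µg/L·hr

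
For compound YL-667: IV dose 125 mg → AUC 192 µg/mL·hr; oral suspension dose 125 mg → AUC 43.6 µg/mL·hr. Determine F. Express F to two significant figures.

F = (AUC_ev / D_ev) / (AUC_iv / D_iv)
  = (43.6/125) / (192/125)
  = 0.3488 / 1.536 = 0.2271

F = 0.23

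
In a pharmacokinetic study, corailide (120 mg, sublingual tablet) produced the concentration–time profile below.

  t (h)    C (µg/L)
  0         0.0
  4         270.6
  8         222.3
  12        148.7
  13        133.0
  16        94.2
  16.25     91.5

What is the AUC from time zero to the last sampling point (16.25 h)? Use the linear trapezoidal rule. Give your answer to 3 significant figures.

Trapezoidal AUC_0→16.25:
  [0→4]: (0.0+270.6)/2 × 4 = 541.2
  [4→8]: (270.6+222.3)/2 × 4 = 985.8
  [8→12]: (222.3+148.7)/2 × 4 = 742.0
  [12→13]: (148.7+133.0)/2 × 1 = 140.85
  [13→16]: (133.0+94.2)/2 × 3 = 340.8
  [16→16.25]: (94.2+91.5)/2 × 0.25 = 23.2125
  Sum = 2773.8625 µg/L·h

AUC = 2770 µg/L·h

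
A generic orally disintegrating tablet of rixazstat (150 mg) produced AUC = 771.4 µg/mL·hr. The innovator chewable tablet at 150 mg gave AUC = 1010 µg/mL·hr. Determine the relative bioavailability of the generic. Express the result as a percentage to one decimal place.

F_rel = (AUC_test/D_test) / (AUC_ref/D_ref)
      = (771.4/150) / (1010/150)
      = 5.14267 / 6.73333 = 0.7638 = 76.38%

F_rel = 76.4%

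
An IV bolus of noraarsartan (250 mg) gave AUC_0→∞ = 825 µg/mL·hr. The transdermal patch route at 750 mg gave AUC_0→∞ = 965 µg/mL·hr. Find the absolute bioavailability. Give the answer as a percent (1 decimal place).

F = (AUC_ev / D_ev) / (AUC_iv / D_iv)
  = (965/750) / (825/250)
  = 1.28667 / 3.3 = 0.3899
  = 38.99%

F = 39.0%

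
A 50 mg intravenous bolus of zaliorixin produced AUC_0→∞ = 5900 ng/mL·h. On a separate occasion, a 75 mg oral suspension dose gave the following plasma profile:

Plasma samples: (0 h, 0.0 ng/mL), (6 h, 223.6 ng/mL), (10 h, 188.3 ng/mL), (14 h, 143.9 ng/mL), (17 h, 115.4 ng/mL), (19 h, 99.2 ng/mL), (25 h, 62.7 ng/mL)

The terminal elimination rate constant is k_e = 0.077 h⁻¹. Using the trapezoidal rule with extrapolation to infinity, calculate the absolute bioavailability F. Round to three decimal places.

Trapezoidal AUC_0→25 (oral suspension):
  [0→6]: (0.0+223.6)/2 × 6 = 670.8
  [6→10]: (223.6+188.3)/2 × 4 = 823.8
  [10→14]: (188.3+143.9)/2 × 4 = 664.4
  [14→17]: (143.9+115.4)/2 × 3 = 388.95
  [17→19]: (115.4+99.2)/2 × 2 = 214.6
  [19→25]: (99.2+62.7)/2 × 6 = 485.7
  Sum = 3248.25 ng/mL·h
Tail: C_last/k_e = 62.7/0.077 = 814.286
AUC_0→∞ (oral suspension) = 3248.25 + 814.286 = 4062.536 ng/mL·h
F = (AUC_ev/D_ev)/(AUC_iv/D_iv) = (4062.536/75)/(5900/50) = 54.1671/118 = 0.4590

F = 0.459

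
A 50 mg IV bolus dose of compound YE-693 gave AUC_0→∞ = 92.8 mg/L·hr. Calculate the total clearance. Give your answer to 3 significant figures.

CL = Dose_iv / AUC_0→∞
   = 50 / 92.8 = 0.538793 L/hr

CL = 0.539 L/hr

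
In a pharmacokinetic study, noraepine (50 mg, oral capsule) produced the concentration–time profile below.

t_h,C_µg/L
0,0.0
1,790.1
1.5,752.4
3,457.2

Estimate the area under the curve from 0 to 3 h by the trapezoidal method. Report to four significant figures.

Trapezoidal AUC_0→3:
  [0→1]: (0.0+790.1)/2 × 1 = 395.05
  [1→1.5]: (790.1+752.4)/2 × 0.5 = 385.625
  [1.5→3]: (752.4+457.2)/2 × 1.5 = 907.2
  Sum = 1687.875 µg/L·h

AUC = 1688 µg/L·h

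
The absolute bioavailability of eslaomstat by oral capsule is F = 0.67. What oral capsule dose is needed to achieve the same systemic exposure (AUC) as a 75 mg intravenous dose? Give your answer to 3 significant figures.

For equal systemic exposure: F × D_ev = D_iv
D_ev = D_iv / F = 75 / 0.67 = 111.94 mg

D_oral = 112 mg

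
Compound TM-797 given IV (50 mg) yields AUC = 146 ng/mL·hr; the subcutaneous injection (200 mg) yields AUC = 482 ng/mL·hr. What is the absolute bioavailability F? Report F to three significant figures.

F = 0.825

F = (AUC_ev / D_ev) / (AUC_iv / D_iv)
  = (482/200) / (146/50)
  = 2.41 / 2.92 = 0.8253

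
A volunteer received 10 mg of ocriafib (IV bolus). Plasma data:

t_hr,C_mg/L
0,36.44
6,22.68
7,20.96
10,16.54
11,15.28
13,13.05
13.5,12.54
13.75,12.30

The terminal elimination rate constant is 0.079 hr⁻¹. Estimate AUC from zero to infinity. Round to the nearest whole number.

AUC = 465 mg/L·hr

Trapezoidal AUC_0→13.75:
  [0→6]: (36.44+22.68)/2 × 6 = 177.36
  [6→7]: (22.68+20.96)/2 × 1 = 21.82
  [7→10]: (20.96+16.54)/2 × 3 = 56.25
  [10→11]: (16.54+15.28)/2 × 1 = 15.91
  [11→13]: (15.28+13.05)/2 × 2 = 28.33
  [13→13.5]: (13.05+12.54)/2 × 0.5 = 6.3975
  [13.5→13.75]: (12.54+12.30)/2 × 0.25 = 3.105
  Sum = 309.1725 mg/L·hr
Extrapolated tail: C_last / k_e = 12.30 / 0.079 = 155.696
AUC_0→∞ = 309.1725 + 155.696 = 464.8685 mg/L·hr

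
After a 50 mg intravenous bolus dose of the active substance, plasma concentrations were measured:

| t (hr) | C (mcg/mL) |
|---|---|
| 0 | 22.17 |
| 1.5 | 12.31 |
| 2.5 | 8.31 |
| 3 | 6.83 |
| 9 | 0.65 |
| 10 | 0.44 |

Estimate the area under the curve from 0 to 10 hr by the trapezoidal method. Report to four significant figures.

AUC = 62.94 mcg/mL·hr

Trapezoidal AUC_0→10:
  [0→1.5]: (22.17+12.31)/2 × 1.5 = 25.86
  [1.5→2.5]: (12.31+8.31)/2 × 1 = 10.31
  [2.5→3]: (8.31+6.83)/2 × 0.5 = 3.785
  [3→9]: (6.83+0.65)/2 × 6 = 22.44
  [9→10]: (0.65+0.44)/2 × 1 = 0.545
  Sum = 62.94 mcg/mL·hr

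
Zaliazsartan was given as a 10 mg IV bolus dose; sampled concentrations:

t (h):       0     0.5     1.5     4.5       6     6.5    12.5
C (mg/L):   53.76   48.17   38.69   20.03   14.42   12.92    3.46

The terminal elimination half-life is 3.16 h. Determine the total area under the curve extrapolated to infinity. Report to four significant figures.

Trapezoidal AUC_0→12.5:
  [0→0.5]: (53.76+48.17)/2 × 0.5 = 25.4825
  [0.5→1.5]: (48.17+38.69)/2 × 1 = 43.43
  [1.5→4.5]: (38.69+20.03)/2 × 3 = 88.08
  [4.5→6]: (20.03+14.42)/2 × 1.5 = 25.8375
  [6→6.5]: (14.42+12.92)/2 × 0.5 = 6.835
  [6.5→12.5]: (12.92+3.46)/2 × 6 = 49.14
  Sum = 238.805 mg/L·h
k_e = ln2 / t½ = 0.693147 / 3.16 = 0.2194 h^-1
Extrapolated tail: C_last / k_e = 3.46 / 0.2194 = 15.770
AUC_0→∞ = 238.805 + 15.770 = 254.575 mg/L·h

AUC = 254.6 mg/L·h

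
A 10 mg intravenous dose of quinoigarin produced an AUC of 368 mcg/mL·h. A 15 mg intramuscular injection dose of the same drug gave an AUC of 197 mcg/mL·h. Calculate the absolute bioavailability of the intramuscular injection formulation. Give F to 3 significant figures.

F = 0.357

F = (AUC_ev / D_ev) / (AUC_iv / D_iv)
  = (197/15) / (368/10)
  = 13.1333 / 36.8 = 0.3569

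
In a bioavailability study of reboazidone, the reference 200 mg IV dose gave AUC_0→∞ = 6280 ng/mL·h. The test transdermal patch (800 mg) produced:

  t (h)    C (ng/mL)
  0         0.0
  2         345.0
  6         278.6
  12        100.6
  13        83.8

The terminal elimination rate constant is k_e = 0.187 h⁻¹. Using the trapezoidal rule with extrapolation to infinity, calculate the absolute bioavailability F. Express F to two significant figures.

Trapezoidal AUC_0→13 (transdermal patch):
  [0→2]: (0.0+345.0)/2 × 2 = 345.0
  [2→6]: (345.0+278.6)/2 × 4 = 1247.2
  [6→12]: (278.6+100.6)/2 × 6 = 1137.6
  [12→13]: (100.6+83.8)/2 × 1 = 92.2
  Sum = 2822.0 ng/mL·h
Tail: C_last/k_e = 83.8/0.187 = 448.128
AUC_0→∞ (transdermal patch) = 2822.0 + 448.128 = 3270.128 ng/mL·h
F = (AUC_ev/D_ev)/(AUC_iv/D_iv) = (3270.128/800)/(6280/200) = 4.08766/31.4 = 0.1302

F = 0.13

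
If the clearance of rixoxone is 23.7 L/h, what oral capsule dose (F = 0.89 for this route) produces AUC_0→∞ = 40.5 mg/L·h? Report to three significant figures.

Dose = 1080 mg

Dose = CL × AUC_0→∞ / F
     = 23.7 × 40.5 / 0.89 = 1078.48 mg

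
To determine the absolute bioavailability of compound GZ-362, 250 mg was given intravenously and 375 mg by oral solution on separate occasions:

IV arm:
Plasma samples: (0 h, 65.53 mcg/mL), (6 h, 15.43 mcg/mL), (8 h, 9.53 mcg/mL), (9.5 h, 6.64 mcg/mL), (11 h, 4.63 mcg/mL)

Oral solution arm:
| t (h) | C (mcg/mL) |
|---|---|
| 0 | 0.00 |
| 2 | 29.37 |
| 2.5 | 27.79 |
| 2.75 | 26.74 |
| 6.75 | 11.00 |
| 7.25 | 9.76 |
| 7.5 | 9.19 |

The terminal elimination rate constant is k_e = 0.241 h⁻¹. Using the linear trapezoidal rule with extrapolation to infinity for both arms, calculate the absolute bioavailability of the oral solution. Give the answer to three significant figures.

F = 0.372

Trapezoidal AUC_0→11 (IV):
  [0→6]: (65.53+15.43)/2 × 6 = 242.88
  [6→8]: (15.43+9.53)/2 × 2 = 24.96
  [8→9.5]: (9.53+6.64)/2 × 1.5 = 12.1275
  [9.5→11]: (6.64+4.63)/2 × 1.5 = 8.4525
  Sum = 288.42 mcg/mL·h
IV tail: 4.63/0.241 = 19.212; AUC_iv,0→∞ = 288.42 + 19.212 = 307.632 mcg/mL·h
Trapezoidal AUC_0→7.5 (oral solution):
  [0→2]: (0.00+29.37)/2 × 2 = 29.37
  [2→2.5]: (29.37+27.79)/2 × 0.5 = 14.29
  [2.5→2.75]: (27.79+26.74)/2 × 0.25 = 6.81625
  [2.75→6.75]: (26.74+11.00)/2 × 4 = 75.48
  [6.75→7.25]: (11.00+9.76)/2 × 0.5 = 5.19
  [7.25→7.5]: (9.76+9.19)/2 × 0.25 = 2.36875
  Sum = 133.515 mcg/mL·h
oral solution tail: 9.19/0.241 = 38.133; AUC_ev,0→∞ = 133.515 + 38.133 = 171.648 mcg/mL·h
F = (AUC_ev/D_ev)/(AUC_iv/D_iv) = (171.648/375)/(307.632/250) = 0.457728/1.230528 = 0.3720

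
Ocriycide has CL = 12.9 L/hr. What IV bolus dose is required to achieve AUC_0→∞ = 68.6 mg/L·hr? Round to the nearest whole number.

Dose = 885 mg

Dose_iv = CL × AUC_0→∞
     = 12.9 × 68.6 = 884.94 mg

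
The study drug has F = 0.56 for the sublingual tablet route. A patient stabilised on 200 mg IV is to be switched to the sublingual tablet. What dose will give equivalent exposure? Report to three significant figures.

D_sublingual = 357 mg

For equal systemic exposure: F × D_ev = D_iv
D_ev = D_iv / F = 200 / 0.56 = 357.143 mg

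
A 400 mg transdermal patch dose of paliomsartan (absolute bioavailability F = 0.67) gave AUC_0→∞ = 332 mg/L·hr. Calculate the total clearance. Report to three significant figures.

CL = 0.807 L/hr

CL = F × Dose / AUC_0→∞
   = 0.67 × 400 / 332 = 0.807229 L/hr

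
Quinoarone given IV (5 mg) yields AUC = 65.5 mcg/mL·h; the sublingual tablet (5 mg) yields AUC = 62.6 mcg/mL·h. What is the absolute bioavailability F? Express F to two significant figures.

F = 0.96

F = (AUC_ev / D_ev) / (AUC_iv / D_iv)
  = (62.6/5) / (65.5/5)
  = 12.52 / 13.1 = 0.9557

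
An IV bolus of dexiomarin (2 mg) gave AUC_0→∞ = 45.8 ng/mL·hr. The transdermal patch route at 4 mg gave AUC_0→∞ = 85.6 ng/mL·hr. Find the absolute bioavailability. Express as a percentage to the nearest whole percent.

F = 93%

F = (AUC_ev / D_ev) / (AUC_iv / D_iv)
  = (85.6/4) / (45.8/2)
  = 21.4 / 22.9 = 0.9345
  = 93.45%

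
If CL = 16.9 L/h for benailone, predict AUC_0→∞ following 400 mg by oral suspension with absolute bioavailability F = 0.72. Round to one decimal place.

AUC_0→∞ = F × Dose / CL
        = 0.72 × 400 / 16.9 = 17.0414 mg/L·h

AUC = 17.0 mg/L·h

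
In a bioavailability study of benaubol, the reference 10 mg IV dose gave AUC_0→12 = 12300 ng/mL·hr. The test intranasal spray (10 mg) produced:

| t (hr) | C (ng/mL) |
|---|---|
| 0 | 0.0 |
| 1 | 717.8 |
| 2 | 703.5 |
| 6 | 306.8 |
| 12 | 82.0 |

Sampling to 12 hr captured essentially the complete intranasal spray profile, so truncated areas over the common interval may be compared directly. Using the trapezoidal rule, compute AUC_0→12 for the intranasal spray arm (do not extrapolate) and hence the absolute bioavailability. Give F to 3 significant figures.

Trapezoidal AUC_0→12 (intranasal spray):
  [0→1]: (0.0+717.8)/2 × 1 = 358.9
  [1→2]: (717.8+703.5)/2 × 1 = 710.65
  [2→6]: (703.5+306.8)/2 × 4 = 2020.6
  [6→12]: (306.8+82.0)/2 × 6 = 1166.4
  Sum = 4256.55 ng/mL·hr
F = (AUC_ev/D_ev)/(AUC_iv/D_iv) = (4256.55/10)/(12300/10) = 425.655/1230 = 0.3461

F = 0.346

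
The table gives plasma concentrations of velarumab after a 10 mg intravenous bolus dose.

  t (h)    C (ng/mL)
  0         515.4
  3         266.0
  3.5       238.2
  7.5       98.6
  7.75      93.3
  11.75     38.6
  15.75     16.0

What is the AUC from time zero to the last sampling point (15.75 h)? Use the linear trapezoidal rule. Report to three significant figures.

AUC = 2370 ng/mL·h

Trapezoidal AUC_0→15.75:
  [0→3]: (515.4+266.0)/2 × 3 = 1172.1
  [3→3.5]: (266.0+238.2)/2 × 0.5 = 126.05
  [3.5→7.5]: (238.2+98.6)/2 × 4 = 673.6
  [7.5→7.75]: (98.6+93.3)/2 × 0.25 = 23.9875
  [7.75→11.75]: (93.3+38.6)/2 × 4 = 263.8
  [11.75→15.75]: (38.6+16.0)/2 × 4 = 109.2
  Sum = 2368.7375 ng/mL·h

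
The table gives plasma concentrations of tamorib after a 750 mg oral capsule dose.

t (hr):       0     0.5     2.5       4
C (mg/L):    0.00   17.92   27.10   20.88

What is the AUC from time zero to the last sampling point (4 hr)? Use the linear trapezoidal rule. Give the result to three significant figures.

Trapezoidal AUC_0→4:
  [0→0.5]: (0.00+17.92)/2 × 0.5 = 4.48
  [0.5→2.5]: (17.92+27.10)/2 × 2 = 45.02
  [2.5→4]: (27.10+20.88)/2 × 1.5 = 35.985
  Sum = 85.485 mg/L·hr

AUC = 85.5 mg/L·hr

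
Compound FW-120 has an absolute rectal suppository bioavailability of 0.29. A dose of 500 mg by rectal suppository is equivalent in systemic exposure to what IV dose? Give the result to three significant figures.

D_iv = 145 mg

Systemic exposure from an extravascular dose = F × D_ev, so the equivalent IV dose is F × D_ev.
D_iv = F × D_ev = 0.29 × 500 = 145 mg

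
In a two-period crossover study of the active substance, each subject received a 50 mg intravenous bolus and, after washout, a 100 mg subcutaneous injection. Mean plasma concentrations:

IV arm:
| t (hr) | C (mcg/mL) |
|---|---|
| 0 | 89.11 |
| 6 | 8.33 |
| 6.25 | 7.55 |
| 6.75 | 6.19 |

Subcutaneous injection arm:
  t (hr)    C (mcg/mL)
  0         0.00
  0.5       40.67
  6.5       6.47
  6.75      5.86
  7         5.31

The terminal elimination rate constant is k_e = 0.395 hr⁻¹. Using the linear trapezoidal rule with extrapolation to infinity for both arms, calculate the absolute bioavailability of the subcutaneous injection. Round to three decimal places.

Trapezoidal AUC_0→6.75 (IV):
  [0→6]: (89.11+8.33)/2 × 6 = 292.32
  [6→6.25]: (8.33+7.55)/2 × 0.25 = 1.985
  [6.25→6.75]: (7.55+6.19)/2 × 0.5 = 3.435
  Sum = 297.74 mcg/mL·hr
IV tail: 6.19/0.395 = 15.671; AUC_iv,0→∞ = 297.74 + 15.671 = 313.411 mcg/mL·hr
Trapezoidal AUC_0→7 (subcutaneous injection):
  [0→0.5]: (0.00+40.67)/2 × 0.5 = 10.1675
  [0.5→6.5]: (40.67+6.47)/2 × 6 = 141.42
  [6.5→6.75]: (6.47+5.86)/2 × 0.25 = 1.54125
  [6.75→7]: (5.86+5.31)/2 × 0.25 = 1.39625
  Sum = 154.525 mcg/mL·hr
subcutaneous injection tail: 5.31/0.395 = 13.443; AUC_ev,0→∞ = 154.525 + 13.443 = 167.968 mcg/mL·hr
F = (AUC_ev/D_ev)/(AUC_iv/D_iv) = (167.968/100)/(313.411/50) = 1.67968/6.26822 = 0.2680

F = 0.268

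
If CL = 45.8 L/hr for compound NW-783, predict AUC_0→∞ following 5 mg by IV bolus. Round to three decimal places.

AUC_0→∞ = Dose_iv / CL
        = 5 / 45.8 = 0.10917 mg/L·hr

AUC = 0.109 mg/L·hr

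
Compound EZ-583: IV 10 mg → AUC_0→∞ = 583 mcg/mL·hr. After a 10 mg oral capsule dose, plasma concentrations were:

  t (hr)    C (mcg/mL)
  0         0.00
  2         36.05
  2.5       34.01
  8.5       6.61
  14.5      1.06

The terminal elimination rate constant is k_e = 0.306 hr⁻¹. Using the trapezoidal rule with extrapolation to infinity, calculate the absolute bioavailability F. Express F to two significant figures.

Trapezoidal AUC_0→14.5 (oral capsule):
  [0→2]: (0.00+36.05)/2 × 2 = 36.05
  [2→2.5]: (36.05+34.01)/2 × 0.5 = 17.515
  [2.5→8.5]: (34.01+6.61)/2 × 6 = 121.86
  [8.5→14.5]: (6.61+1.06)/2 × 6 = 23.01
  Sum = 198.435 mcg/mL·hr
Tail: C_last/k_e = 1.06/0.306 = 3.464
AUC_0→∞ (oral capsule) = 198.435 + 3.464 = 201.899 mcg/mL·hr
F = (AUC_ev/D_ev)/(AUC_iv/D_iv) = (201.899/10)/(583/10) = 20.1899/58.3 = 0.3463

F = 0.35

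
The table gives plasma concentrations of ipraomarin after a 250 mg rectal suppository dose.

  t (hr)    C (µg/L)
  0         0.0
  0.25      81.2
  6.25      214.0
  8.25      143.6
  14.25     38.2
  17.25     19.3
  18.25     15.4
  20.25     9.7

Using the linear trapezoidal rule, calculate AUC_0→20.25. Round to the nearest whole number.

Trapezoidal AUC_0→20.25:
  [0→0.25]: (0.0+81.2)/2 × 0.25 = 10.15
  [0.25→6.25]: (81.2+214.0)/2 × 6 = 885.6
  [6.25→8.25]: (214.0+143.6)/2 × 2 = 357.6
  [8.25→14.25]: (143.6+38.2)/2 × 6 = 545.4
  [14.25→17.25]: (38.2+19.3)/2 × 3 = 86.25
  [17.25→18.25]: (19.3+15.4)/2 × 1 = 17.35
  [18.25→20.25]: (15.4+9.7)/2 × 2 = 25.1
  Sum = 1927.45 µg/L·hr

AUC = 1927 µg/L·hr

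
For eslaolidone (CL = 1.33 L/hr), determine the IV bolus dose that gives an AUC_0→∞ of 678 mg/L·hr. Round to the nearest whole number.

Dose = 902 mg

Dose_iv = CL × AUC_0→∞
     = 1.33 × 678 = 901.74 mg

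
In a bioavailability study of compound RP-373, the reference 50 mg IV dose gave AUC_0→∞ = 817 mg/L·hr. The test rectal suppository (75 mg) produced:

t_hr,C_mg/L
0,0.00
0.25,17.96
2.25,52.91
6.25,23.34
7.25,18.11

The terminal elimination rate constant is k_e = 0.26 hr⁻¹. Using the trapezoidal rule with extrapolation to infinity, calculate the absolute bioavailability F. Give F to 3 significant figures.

F = 0.258

Trapezoidal AUC_0→7.25 (rectal suppository):
  [0→0.25]: (0.00+17.96)/2 × 0.25 = 2.245
  [0.25→2.25]: (17.96+52.91)/2 × 2 = 70.87
  [2.25→6.25]: (52.91+23.34)/2 × 4 = 152.5
  [6.25→7.25]: (23.34+18.11)/2 × 1 = 20.725
  Sum = 246.34 mg/L·hr
Tail: C_last/k_e = 18.11/0.26 = 69.654
AUC_0→∞ (rectal suppository) = 246.34 + 69.654 = 315.994 mg/L·hr
F = (AUC_ev/D_ev)/(AUC_iv/D_iv) = (315.994/75)/(817/50) = 4.21325/16.34 = 0.2578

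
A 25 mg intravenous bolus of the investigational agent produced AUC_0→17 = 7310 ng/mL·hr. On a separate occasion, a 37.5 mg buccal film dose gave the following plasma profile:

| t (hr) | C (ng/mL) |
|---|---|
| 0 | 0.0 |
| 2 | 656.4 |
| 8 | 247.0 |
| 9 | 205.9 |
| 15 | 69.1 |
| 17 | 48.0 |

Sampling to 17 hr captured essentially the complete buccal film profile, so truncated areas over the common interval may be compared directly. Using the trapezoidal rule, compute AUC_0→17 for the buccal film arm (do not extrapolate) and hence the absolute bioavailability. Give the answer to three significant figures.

Trapezoidal AUC_0→17 (buccal film):
  [0→2]: (0.0+656.4)/2 × 2 = 656.4
  [2→8]: (656.4+247.0)/2 × 6 = 2710.2
  [8→9]: (247.0+205.9)/2 × 1 = 226.45
  [9→15]: (205.9+69.1)/2 × 6 = 825.0
  [15→17]: (69.1+48.0)/2 × 2 = 117.1
  Sum = 4535.15 ng/mL·hr
F = (AUC_ev/D_ev)/(AUC_iv/D_iv) = (4535.15/37.5)/(7310/25) = 120.937/292.4 = 0.4136

F = 0.414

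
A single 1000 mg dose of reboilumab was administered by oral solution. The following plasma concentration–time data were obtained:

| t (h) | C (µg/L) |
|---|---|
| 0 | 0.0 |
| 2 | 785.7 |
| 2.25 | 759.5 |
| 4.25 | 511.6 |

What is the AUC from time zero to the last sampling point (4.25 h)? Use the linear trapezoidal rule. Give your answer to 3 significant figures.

AUC = 2250 µg/L·h

Trapezoidal AUC_0→4.25:
  [0→2]: (0.0+785.7)/2 × 2 = 785.7
  [2→2.25]: (785.7+759.5)/2 × 0.25 = 193.15
  [2.25→4.25]: (759.5+511.6)/2 × 2 = 1271.1
  Sum = 2249.95 µg/L·h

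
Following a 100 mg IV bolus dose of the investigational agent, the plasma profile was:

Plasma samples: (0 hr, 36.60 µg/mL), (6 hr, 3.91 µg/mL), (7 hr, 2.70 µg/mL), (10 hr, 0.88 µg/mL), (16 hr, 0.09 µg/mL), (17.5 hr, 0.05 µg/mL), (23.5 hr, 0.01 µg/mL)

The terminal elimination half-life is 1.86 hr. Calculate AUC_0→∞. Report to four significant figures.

Trapezoidal AUC_0→23.5:
  [0→6]: (36.60+3.91)/2 × 6 = 121.53
  [6→7]: (3.91+2.70)/2 × 1 = 3.305
  [7→10]: (2.70+0.88)/2 × 3 = 5.37
  [10→16]: (0.88+0.09)/2 × 6 = 2.91
  [16→17.5]: (0.09+0.05)/2 × 1.5 = 0.105
  [17.5→23.5]: (0.05+0.01)/2 × 6 = 0.18
  Sum = 133.4 µg/mL·hr
k_e = ln2 / t½ = 0.693147 / 1.86 = 0.3727 hr^-1
Extrapolated tail: C_last / k_e = 0.01 / 0.3727 = 0.027
AUC_0→∞ = 133.4 + 0.027 = 133.427 µg/mL·hr

AUC = 133.4 µg/mL·hr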